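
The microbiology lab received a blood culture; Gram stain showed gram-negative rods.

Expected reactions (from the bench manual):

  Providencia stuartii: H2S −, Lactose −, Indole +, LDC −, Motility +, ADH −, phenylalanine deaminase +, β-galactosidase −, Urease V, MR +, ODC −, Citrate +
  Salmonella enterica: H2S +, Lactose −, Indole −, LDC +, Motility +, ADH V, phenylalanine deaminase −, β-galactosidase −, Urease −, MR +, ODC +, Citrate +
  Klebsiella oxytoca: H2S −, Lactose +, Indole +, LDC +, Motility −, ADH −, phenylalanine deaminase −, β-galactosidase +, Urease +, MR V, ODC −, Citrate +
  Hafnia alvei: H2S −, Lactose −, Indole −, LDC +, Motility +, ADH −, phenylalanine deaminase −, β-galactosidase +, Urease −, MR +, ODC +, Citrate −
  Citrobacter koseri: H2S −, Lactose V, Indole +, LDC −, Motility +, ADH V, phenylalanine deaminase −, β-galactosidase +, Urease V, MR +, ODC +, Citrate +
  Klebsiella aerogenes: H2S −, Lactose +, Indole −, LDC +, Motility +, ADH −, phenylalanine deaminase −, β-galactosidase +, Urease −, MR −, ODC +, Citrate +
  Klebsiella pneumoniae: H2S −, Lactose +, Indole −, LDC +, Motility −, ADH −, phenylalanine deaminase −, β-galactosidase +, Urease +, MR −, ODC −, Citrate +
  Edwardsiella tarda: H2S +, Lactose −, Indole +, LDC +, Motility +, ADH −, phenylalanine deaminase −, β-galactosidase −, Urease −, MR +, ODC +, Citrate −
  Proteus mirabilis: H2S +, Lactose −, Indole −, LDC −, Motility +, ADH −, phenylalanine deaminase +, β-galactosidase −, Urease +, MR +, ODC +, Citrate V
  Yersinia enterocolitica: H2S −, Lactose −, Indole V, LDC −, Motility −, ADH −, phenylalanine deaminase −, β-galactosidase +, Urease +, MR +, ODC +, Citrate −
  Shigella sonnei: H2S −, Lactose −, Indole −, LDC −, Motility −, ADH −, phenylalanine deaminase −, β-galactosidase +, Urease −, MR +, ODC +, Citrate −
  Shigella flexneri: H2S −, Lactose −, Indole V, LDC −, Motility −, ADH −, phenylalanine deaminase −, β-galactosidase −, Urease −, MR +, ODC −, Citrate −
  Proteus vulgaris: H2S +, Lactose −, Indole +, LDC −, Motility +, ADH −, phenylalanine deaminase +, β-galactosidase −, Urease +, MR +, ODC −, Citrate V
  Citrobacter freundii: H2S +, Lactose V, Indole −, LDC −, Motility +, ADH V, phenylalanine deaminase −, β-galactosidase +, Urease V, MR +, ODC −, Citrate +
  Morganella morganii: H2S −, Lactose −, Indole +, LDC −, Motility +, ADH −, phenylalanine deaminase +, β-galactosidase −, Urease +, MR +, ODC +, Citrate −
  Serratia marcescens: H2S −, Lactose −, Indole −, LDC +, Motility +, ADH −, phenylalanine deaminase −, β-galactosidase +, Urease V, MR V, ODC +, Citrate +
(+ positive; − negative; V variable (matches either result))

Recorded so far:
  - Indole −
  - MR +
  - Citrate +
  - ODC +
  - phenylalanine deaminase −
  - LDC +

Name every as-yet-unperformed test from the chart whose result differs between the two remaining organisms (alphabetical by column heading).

ODC +: excludes 6 organisms — 10 left.
phenylalanine deaminase −: excludes Proteus mirabilis, Morganella morganii — 8 left.
Indole −: excludes Citrobacter koseri, Edwardsiella tarda — 6 left.
LDC +: excludes Yersinia enterocolitica, Shigella sonnei — 4 left.
Citrate +: excludes Hafnia alvei — 3 left.
MR +: excludes Klebsiella aerogenes — 2 left.
Two candidates remain: Salmonella enterica and Serratia marcescens.
  H2S: Salmonella enterica +, Serratia marcescens − — discriminates.
  Lactose: − vs − — same for both, does not separate.
  Motility: + vs + — same for both, does not separate.
  ADH: V vs − — variable for at least one, does not separate.
  β-galactosidase: Salmonella enterica −, Serratia marcescens + — discriminates.
  Urease: − vs V — variable for at least one, does not separate.

H2S, β-galactosidase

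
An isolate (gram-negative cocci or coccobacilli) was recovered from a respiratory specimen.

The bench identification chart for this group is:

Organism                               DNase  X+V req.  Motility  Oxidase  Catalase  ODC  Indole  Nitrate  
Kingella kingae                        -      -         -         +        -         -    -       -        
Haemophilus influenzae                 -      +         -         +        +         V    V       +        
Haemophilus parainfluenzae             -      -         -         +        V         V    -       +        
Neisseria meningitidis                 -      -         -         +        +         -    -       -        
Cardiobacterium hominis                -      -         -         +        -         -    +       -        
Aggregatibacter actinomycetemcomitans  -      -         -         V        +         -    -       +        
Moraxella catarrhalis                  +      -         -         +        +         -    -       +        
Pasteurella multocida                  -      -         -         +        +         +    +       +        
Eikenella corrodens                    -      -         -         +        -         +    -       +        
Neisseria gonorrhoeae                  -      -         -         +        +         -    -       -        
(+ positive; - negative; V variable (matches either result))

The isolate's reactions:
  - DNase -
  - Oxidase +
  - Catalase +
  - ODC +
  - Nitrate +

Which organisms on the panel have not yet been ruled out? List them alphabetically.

Oxidase +: all 10 remaining candidates are consistent.
Nitrate +: excludes Kingella kingae, Neisseria meningitidis, Cardiobacterium hominis, Neisseria gonorrhoeae — 6 left.
DNase -: excludes Moraxella catarrhalis — 5 left.
ODC +: excludes Aggregatibacter actinomycetemcomitans — 4 left.
Catalase +: excludes Eikenella corrodens — 3 left.

Haemophilus influenzae, Haemophilus parainfluenzae, Pasteurella multocida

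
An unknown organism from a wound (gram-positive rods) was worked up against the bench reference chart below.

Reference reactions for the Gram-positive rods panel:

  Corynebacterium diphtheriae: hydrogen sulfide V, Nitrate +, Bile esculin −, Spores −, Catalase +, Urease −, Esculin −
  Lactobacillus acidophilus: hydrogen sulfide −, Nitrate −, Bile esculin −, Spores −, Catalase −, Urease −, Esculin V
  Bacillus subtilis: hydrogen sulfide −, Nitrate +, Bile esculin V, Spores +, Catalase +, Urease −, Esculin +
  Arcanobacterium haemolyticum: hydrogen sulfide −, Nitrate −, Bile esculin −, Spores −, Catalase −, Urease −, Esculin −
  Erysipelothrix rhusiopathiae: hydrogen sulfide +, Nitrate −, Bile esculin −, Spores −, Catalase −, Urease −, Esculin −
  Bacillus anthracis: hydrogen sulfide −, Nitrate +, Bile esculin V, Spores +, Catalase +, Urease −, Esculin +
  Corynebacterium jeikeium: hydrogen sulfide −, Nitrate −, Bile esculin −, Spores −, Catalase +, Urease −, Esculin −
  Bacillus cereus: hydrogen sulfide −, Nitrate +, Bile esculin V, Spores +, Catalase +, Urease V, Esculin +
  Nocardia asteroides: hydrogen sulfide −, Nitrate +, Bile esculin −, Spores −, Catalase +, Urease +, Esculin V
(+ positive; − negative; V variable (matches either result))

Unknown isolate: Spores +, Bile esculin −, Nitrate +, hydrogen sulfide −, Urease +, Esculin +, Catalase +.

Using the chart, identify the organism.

Bacillus cereus

Urease +: excludes 7 organisms — 2 left.
Bile esculin −: all 2 remaining candidates are consistent.
Catalase +: all 2 remaining candidates are consistent.
hydrogen sulfide −: all 2 remaining candidates are consistent.
Spores +: excludes Nocardia asteroides — 1 left.
Nitrate +: the one remaining candidate is consistent.
Esculin +: the one remaining candidate is consistent.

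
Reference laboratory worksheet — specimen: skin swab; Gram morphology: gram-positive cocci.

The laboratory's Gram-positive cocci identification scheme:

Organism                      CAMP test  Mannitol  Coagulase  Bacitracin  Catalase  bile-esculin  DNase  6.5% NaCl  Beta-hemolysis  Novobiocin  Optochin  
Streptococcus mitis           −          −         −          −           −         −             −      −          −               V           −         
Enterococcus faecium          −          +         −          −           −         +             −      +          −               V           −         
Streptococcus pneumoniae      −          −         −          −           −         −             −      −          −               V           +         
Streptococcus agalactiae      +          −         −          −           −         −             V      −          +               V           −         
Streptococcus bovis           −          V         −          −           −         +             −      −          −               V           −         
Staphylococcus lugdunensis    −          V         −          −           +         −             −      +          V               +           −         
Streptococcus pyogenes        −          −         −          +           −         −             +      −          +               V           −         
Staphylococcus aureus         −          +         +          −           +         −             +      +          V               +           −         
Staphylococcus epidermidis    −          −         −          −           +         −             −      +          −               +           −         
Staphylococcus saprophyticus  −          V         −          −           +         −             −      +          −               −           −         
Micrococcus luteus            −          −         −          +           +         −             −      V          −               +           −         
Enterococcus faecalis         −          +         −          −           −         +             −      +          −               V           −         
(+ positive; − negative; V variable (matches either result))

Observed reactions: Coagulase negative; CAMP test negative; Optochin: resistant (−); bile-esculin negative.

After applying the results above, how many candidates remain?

CAMP test −: excludes Streptococcus agalactiae — 11 left.
bile-esculin −: excludes Enterococcus faecium, Streptococcus bovis, Enterococcus faecalis — 8 left.
Optochin −: excludes Streptococcus pneumoniae — 7 left.
Coagulase −: excludes Staphylococcus aureus — 6 left.
Still consistent: Micrococcus luteus, Staphylococcus epidermidis, Staphylococcus lugdunensis, Staphylococcus saprophyticus, Streptococcus mitis, Streptococcus pyogenes.

6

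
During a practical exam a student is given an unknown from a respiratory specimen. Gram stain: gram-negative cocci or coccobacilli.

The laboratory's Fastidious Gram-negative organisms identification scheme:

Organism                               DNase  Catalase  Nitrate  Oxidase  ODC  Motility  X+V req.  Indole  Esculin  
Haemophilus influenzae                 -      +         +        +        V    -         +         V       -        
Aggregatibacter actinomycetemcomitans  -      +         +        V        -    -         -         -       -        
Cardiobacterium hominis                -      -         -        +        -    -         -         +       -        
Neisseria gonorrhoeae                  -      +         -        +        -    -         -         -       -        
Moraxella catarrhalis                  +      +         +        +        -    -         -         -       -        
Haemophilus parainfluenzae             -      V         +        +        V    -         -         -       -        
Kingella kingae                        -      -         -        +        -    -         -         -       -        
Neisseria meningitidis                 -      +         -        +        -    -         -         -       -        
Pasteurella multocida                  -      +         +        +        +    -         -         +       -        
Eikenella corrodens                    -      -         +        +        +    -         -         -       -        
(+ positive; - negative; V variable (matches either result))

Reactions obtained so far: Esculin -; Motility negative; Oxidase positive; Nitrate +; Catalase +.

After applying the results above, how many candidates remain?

Oxidase +: all 10 remaining candidates are consistent.
Motility -: all 10 remaining candidates are consistent.
Nitrate +: excludes Cardiobacterium hominis, Neisseria gonorrhoeae, Kingella kingae, Neisseria meningitidis — 6 left.
Esculin -: all 6 remaining candidates are consistent.
Catalase +: excludes Eikenella corrodens — 5 left.
Still consistent: Aggregatibacter actinomycetemcomitans, Haemophilus influenzae, Haemophilus parainfluenzae, Moraxella catarrhalis, Pasteurella multocida.

5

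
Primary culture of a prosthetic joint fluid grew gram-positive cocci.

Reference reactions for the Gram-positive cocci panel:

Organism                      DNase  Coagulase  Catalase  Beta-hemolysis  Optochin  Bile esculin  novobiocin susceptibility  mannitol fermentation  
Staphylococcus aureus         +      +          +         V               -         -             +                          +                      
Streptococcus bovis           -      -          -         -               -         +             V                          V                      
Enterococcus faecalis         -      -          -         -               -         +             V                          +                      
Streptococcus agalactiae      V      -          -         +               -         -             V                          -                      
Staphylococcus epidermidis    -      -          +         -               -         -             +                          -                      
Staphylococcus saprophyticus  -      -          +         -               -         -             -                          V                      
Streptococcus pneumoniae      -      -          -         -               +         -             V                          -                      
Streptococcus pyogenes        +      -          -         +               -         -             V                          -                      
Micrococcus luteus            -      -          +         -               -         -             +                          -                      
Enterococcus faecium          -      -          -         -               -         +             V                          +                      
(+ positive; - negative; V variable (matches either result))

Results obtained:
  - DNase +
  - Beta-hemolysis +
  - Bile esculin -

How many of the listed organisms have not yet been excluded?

DNase +: excludes 7 organisms — 3 left.
Beta-hemolysis +: all 3 remaining candidates are consistent.
Bile esculin -: all 3 remaining candidates are consistent.
Still consistent: Staphylococcus aureus, Streptococcus agalactiae, Streptococcus pyogenes.

3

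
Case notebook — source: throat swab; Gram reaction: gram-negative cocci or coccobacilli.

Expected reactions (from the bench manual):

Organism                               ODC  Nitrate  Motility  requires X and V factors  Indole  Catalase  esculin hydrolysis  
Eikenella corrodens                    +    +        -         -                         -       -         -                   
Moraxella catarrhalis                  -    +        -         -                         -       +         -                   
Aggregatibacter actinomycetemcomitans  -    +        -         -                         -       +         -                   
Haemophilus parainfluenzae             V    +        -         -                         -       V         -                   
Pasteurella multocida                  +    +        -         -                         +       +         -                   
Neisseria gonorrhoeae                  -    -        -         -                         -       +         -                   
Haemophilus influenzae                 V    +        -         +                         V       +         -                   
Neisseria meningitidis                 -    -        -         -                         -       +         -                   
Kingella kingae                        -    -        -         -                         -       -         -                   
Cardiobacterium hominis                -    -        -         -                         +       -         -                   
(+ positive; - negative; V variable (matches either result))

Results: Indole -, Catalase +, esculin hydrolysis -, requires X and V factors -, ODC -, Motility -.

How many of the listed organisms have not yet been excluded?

Catalase +: excludes Eikenella corrodens, Kingella kingae, Cardiobacterium hominis — 7 left.
requires X and V factors -: excludes Haemophilus influenzae — 6 left.
ODC -: excludes Pasteurella multocida — 5 left.
Indole -: all 5 remaining candidates are consistent.
Motility -: all 5 remaining candidates are consistent.
esculin hydrolysis -: all 5 remaining candidates are consistent.
Still consistent: Aggregatibacter actinomycetemcomitans, Haemophilus parainfluenzae, Moraxella catarrhalis, Neisseria gonorrhoeae, Neisseria meningitidis.

5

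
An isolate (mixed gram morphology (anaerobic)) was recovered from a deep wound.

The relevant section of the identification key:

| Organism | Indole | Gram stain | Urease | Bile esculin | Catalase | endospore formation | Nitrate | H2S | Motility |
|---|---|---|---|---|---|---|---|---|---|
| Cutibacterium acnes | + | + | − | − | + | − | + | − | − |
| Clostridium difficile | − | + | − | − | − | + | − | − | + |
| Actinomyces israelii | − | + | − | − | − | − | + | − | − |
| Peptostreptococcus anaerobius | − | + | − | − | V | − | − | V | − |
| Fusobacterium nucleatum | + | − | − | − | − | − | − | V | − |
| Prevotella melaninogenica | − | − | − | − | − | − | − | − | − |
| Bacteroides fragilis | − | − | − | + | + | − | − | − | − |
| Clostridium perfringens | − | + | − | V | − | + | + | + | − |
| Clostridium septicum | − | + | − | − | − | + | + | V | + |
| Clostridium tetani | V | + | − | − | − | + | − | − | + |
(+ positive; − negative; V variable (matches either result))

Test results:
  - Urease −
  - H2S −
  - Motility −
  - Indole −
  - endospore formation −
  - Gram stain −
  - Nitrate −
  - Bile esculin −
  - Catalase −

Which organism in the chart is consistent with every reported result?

Prevotella melaninogenica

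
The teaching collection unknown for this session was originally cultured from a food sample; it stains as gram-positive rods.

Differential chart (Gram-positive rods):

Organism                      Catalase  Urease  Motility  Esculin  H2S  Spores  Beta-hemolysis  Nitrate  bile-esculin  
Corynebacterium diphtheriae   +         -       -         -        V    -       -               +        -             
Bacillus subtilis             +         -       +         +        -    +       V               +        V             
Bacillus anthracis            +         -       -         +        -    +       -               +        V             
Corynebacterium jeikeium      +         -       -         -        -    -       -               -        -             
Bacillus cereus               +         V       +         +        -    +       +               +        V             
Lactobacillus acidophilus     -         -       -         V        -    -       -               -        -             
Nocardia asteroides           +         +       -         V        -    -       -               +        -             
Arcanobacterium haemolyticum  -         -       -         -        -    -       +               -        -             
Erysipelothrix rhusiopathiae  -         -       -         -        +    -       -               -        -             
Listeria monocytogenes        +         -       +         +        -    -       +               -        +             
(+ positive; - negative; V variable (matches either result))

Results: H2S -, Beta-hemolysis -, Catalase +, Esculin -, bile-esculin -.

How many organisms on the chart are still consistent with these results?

Esculin -: excludes Bacillus subtilis, Bacillus anthracis, Bacillus cereus, Listeria monocytogenes — 6 left.
bile-esculin -: all 6 remaining candidates are consistent.
Beta-hemolysis -: excludes Arcanobacterium haemolyticum — 5 left.
H2S -: excludes Erysipelothrix rhusiopathiae — 4 left.
Catalase +: excludes Lactobacillus acidophilus — 3 left.
Still consistent: Corynebacterium diphtheriae, Corynebacterium jeikeium, Nocardia asteroides.

3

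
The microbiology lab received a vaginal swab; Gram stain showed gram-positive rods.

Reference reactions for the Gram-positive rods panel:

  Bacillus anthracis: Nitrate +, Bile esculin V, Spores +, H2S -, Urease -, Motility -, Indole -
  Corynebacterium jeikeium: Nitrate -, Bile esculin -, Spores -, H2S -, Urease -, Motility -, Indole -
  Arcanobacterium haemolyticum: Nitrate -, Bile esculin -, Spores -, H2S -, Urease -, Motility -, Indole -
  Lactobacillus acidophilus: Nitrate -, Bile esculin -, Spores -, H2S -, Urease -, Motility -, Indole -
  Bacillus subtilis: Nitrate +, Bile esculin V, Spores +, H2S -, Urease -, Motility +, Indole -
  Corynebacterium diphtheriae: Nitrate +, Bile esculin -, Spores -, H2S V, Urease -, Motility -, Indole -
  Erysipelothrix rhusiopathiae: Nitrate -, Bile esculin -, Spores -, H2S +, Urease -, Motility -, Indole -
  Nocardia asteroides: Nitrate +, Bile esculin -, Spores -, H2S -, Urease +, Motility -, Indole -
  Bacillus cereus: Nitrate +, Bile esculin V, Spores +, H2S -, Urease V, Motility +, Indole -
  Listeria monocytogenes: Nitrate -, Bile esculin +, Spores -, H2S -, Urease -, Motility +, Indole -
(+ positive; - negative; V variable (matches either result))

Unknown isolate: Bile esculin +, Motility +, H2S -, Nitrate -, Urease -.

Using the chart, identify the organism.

Urease -: excludes Nocardia asteroides — 9 left.
H2S -: excludes Erysipelothrix rhusiopathiae — 8 left.
Nitrate -: excludes Bacillus anthracis, Bacillus subtilis, Corynebacterium diphtheriae, Bacillus cereus — 4 left.
Bile esculin +: excludes Corynebacterium jeikeium, Arcanobacterium haemolyticum, Lactobacillus acidophilus — 1 left.
Motility +: the one remaining candidate is consistent.

Listeria monocytogenes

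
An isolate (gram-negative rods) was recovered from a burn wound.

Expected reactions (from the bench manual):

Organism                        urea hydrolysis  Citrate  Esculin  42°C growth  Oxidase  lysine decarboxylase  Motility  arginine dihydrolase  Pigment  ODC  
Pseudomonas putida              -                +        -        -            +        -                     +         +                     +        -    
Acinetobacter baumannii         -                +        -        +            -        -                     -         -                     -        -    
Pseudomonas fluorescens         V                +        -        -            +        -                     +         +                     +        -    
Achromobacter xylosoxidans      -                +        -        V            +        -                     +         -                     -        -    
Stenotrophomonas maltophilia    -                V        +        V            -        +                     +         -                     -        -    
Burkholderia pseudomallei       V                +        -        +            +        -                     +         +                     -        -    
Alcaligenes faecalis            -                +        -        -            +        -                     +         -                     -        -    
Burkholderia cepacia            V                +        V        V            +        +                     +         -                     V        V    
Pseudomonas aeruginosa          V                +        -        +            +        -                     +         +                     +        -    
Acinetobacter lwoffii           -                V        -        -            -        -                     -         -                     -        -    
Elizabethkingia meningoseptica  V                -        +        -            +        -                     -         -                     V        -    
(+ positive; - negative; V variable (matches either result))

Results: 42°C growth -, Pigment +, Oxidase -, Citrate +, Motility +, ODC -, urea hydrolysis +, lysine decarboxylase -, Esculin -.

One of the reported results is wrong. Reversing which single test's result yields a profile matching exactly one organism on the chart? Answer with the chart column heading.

Oxidase

As reported, no row in the chart matches all 9 reactions.
Reversing 42°C growth → still no organism matches.
Reversing ODC → still no organism matches.
Reversing Oxidase (to +) → unique match: Pseudomonas fluorescens.
Reversing Pigment → still no organism matches.
Reversing Citrate → still no organism matches.
Reversing urea hydrolysis → still no organism matches.
Reversing Esculin → still no organism matches.
Reversing Motility → still no organism matches.
Reversing lysine decarboxylase → still no organism matches.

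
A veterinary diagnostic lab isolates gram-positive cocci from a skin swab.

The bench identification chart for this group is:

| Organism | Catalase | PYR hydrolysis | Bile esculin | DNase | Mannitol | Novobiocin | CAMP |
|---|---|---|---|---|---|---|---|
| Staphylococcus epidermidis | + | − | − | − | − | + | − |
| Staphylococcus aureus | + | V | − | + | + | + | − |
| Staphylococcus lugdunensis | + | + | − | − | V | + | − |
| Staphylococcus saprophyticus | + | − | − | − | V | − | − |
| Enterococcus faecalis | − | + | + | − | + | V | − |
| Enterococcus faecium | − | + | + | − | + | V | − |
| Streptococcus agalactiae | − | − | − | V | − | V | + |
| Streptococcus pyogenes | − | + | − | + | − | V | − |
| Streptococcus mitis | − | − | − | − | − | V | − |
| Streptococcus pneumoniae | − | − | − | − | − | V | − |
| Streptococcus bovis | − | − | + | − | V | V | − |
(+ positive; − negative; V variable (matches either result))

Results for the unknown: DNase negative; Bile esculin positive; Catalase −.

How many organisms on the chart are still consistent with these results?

Bile esculin +: excludes 8 organisms — 3 left.
Catalase −: all 3 remaining candidates are consistent.
DNase −: all 3 remaining candidates are consistent.
Still consistent: Enterococcus faecalis, Enterococcus faecium, Streptococcus bovis.

3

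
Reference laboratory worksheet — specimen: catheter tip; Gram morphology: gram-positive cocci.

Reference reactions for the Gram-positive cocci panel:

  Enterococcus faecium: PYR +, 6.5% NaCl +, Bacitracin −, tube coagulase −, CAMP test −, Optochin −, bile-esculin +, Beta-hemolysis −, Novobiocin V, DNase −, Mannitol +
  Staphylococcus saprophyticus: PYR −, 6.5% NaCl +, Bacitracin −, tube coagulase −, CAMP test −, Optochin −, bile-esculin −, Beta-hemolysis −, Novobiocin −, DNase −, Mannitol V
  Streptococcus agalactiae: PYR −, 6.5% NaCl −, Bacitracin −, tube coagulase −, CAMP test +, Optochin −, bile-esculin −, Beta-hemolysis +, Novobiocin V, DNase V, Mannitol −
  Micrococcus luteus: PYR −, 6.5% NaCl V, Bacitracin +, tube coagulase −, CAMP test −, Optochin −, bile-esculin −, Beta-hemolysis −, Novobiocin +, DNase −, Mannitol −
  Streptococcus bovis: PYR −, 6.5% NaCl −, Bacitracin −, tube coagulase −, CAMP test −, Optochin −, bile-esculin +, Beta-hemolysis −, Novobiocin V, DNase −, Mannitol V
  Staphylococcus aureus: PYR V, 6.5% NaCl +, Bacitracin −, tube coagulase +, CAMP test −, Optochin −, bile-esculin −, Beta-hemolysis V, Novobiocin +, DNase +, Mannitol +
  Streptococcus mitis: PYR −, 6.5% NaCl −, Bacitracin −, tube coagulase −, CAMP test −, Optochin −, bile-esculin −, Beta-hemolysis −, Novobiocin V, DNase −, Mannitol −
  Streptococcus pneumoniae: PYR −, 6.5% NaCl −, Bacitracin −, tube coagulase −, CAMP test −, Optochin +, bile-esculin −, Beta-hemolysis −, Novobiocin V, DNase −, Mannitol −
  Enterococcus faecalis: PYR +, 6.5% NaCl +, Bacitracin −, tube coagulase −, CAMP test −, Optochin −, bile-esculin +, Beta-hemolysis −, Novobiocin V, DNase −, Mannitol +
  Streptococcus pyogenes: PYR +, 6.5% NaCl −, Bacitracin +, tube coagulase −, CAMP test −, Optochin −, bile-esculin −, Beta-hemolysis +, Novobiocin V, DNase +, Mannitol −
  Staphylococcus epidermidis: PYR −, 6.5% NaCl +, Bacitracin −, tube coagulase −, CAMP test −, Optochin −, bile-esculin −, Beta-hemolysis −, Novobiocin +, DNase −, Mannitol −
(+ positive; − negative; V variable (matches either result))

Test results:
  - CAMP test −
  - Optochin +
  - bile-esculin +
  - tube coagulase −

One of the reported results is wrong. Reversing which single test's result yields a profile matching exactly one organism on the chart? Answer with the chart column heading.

As reported, no row in the chart matches all 4 reactions.
Reversing tube coagulase → still no organism matches.
Reversing Optochin → 3 organisms match (not unique).
Reversing CAMP test → still no organism matches.
Reversing bile-esculin (to −) → unique match: Streptococcus pneumoniae.

bile-esculin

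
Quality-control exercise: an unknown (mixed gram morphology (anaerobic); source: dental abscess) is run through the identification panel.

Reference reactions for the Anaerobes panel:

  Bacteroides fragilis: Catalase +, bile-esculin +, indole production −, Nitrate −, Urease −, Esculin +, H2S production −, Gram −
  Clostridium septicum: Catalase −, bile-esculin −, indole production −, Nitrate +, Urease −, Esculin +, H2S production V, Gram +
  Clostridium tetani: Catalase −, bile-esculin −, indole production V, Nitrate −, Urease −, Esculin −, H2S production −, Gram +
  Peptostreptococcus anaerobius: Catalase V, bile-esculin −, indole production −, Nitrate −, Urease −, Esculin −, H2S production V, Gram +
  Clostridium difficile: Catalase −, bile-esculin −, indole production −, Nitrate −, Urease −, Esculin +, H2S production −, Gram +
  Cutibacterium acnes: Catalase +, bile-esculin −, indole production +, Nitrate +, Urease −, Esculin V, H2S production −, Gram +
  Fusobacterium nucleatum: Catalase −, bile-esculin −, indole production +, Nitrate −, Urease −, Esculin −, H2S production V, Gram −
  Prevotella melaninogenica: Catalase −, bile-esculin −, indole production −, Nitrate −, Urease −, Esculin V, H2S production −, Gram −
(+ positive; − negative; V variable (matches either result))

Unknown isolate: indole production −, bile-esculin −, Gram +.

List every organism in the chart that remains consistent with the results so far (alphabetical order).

Clostridium difficile, Clostridium septicum, Clostridium tetani, Peptostreptococcus anaerobius

indole production −: excludes Cutibacterium acnes, Fusobacterium nucleatum — 6 left.
Gram +: excludes Bacteroides fragilis, Prevotella melaninogenica — 4 left.
bile-esculin −: all 4 remaining candidates are consistent.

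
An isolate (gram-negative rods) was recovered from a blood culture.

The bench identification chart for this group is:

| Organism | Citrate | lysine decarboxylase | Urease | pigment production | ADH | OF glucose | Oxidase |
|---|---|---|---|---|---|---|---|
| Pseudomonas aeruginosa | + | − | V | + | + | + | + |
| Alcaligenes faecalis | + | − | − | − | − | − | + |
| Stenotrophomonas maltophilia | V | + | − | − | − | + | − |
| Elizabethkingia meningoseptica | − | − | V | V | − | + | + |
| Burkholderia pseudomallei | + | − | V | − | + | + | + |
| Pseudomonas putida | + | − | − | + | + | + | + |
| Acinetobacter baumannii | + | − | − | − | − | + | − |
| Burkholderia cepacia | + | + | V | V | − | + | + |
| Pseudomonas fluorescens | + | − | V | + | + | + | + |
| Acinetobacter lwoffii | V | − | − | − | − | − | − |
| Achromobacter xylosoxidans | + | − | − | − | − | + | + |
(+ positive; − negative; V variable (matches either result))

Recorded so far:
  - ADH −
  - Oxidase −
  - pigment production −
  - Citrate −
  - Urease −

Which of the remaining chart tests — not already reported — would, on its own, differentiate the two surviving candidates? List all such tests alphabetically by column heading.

Oxidase −: excludes 8 organisms — 3 left.
pigment production −: all 3 remaining candidates are consistent.
ADH −: all 3 remaining candidates are consistent.
Urease −: all 3 remaining candidates are consistent.
Citrate −: excludes Acinetobacter baumannii — 2 left.
Two candidates remain: Acinetobacter lwoffii and Stenotrophomonas maltophilia.
  lysine decarboxylase: Acinetobacter lwoffii −, Stenotrophomonas maltophilia + — discriminates.
  OF glucose: Acinetobacter lwoffii −, Stenotrophomonas maltophilia + — discriminates.

lysine decarboxylase, OF glucose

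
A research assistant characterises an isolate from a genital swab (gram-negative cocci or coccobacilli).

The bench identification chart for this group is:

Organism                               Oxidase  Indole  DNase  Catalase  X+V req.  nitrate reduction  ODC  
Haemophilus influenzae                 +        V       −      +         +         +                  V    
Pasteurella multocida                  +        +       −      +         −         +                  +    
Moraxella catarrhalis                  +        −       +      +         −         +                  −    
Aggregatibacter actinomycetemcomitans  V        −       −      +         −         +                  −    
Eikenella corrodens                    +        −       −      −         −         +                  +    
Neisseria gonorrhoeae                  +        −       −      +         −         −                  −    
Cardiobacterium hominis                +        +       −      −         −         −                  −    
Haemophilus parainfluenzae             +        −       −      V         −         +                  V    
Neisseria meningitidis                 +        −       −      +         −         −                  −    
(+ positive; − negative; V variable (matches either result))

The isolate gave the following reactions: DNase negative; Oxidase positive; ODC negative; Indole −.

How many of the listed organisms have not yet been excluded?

5

ODC −: excludes Pasteurella multocida, Eikenella corrodens — 7 left.
Indole −: excludes Cardiobacterium hominis — 6 left.
Oxidase +: all 6 remaining candidates are consistent.
DNase −: excludes Moraxella catarrhalis — 5 left.
Still consistent: Aggregatibacter actinomycetemcomitans, Haemophilus influenzae, Haemophilus parainfluenzae, Neisseria gonorrhoeae, Neisseria meningitidis.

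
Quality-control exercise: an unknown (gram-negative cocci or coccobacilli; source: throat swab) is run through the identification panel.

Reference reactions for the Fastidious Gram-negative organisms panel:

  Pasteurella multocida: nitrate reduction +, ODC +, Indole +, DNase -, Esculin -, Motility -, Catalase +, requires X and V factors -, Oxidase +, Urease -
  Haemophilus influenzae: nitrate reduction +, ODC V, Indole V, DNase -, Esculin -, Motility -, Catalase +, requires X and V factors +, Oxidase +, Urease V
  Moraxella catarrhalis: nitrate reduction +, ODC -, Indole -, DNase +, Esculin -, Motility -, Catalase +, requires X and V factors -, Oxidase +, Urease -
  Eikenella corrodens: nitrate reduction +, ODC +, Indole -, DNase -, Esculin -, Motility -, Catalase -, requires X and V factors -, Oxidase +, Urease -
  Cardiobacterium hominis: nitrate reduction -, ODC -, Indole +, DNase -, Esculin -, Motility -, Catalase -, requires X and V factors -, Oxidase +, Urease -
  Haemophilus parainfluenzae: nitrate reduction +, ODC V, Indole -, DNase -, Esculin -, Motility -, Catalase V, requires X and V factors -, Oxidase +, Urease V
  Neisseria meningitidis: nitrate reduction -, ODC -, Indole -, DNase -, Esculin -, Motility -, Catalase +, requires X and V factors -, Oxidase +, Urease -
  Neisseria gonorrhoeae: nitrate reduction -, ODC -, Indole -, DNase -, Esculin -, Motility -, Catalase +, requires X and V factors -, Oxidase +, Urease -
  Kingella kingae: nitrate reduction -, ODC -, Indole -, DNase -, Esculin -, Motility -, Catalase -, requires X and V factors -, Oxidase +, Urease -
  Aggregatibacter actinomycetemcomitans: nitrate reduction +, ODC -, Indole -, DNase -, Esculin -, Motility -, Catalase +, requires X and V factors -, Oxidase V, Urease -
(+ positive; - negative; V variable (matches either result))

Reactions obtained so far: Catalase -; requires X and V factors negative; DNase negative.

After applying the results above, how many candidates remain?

Catalase -: excludes 6 organisms — 4 left.
requires X and V factors -: all 4 remaining candidates are consistent.
DNase -: all 4 remaining candidates are consistent.
Still consistent: Cardiobacterium hominis, Eikenella corrodens, Haemophilus parainfluenzae, Kingella kingae.

4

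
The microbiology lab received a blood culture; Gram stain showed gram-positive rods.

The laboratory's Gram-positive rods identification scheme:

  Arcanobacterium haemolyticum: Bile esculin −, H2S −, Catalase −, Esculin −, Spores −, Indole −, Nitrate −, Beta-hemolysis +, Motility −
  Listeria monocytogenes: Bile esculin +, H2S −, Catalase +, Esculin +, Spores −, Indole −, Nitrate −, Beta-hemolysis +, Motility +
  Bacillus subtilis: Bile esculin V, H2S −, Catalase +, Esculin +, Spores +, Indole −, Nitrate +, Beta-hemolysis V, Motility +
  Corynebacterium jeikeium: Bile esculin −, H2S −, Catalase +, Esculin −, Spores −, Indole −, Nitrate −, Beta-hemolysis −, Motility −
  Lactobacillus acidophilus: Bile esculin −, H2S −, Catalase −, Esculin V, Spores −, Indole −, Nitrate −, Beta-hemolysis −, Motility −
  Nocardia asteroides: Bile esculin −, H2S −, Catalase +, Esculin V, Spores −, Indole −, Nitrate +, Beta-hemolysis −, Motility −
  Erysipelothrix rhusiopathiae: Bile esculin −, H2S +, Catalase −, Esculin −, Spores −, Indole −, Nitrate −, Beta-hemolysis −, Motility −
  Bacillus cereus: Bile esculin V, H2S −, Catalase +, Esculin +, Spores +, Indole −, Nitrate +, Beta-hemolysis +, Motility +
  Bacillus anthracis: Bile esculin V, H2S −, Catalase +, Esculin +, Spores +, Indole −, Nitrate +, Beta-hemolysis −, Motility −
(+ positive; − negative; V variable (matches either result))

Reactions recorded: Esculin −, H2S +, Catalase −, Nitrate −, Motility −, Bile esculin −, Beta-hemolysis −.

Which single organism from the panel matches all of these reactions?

Erysipelothrix rhusiopathiae

Beta-hemolysis −: excludes Arcanobacterium haemolyticum, Listeria monocytogenes, Bacillus cereus — 6 left.
Esculin −: excludes Bacillus subtilis, Bacillus anthracis — 4 left.
Bile esculin −: all 4 remaining candidates are consistent.
Motility −: all 4 remaining candidates are consistent.
H2S +: excludes Corynebacterium jeikeium, Lactobacillus acidophilus, Nocardia asteroides — 1 left.
Nitrate −: the one remaining candidate is consistent.
Catalase −: the one remaining candidate is consistent.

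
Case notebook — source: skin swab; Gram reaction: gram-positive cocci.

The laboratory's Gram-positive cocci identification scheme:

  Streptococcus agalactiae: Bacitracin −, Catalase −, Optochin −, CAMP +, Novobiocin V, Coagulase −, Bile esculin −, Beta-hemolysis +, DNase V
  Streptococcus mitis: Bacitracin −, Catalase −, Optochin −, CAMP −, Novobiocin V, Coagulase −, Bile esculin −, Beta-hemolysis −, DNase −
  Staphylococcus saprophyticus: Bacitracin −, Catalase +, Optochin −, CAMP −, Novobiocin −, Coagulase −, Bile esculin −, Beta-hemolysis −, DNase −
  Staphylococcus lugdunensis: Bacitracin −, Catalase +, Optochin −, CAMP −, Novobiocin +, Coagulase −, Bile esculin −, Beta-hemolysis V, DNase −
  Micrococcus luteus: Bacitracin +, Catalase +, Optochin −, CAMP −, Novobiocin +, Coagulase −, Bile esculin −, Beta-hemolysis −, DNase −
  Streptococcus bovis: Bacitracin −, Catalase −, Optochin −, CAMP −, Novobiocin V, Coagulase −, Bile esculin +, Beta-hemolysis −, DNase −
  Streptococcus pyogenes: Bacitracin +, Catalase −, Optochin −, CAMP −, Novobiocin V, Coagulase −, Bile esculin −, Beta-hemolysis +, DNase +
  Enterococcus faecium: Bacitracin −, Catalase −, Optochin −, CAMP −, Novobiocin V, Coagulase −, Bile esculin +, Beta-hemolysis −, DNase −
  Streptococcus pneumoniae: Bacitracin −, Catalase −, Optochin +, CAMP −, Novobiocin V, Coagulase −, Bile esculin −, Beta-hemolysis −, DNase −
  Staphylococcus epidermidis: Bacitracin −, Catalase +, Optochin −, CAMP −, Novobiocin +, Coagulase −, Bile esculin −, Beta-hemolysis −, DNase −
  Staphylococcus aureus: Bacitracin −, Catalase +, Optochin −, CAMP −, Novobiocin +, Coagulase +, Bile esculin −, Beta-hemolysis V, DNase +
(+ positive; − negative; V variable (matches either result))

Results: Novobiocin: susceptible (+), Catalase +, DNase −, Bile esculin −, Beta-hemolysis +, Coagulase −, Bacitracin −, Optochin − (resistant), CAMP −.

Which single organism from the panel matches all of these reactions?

Staphylococcus lugdunensis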